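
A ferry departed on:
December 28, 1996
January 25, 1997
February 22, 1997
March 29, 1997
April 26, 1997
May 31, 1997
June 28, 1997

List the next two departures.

All Saturdays; the gaps (28, 28, 35, 28, 35, 28) vary with month length.
This is the last Saturday of each month.
Last Saturday of July 1997: July 26, 1997.
August 1997 ends with Saturday August 30, 1997.

July 26, 1997; August 30, 1997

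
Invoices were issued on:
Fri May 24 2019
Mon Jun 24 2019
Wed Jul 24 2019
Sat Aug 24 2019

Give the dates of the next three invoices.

Tue Sep 24 2019, Thu Oct 24 2019, Sun Nov 24 2019

Gaps: 31, 30, 31 days — not constant. Every event is on the 24th of the month.
Pattern: the 24th of each month.
September 2019: Tue Sep 24 2019.
October 2019: Thu Oct 24 2019.
Next: November 2019 → Sun Nov 24 2019.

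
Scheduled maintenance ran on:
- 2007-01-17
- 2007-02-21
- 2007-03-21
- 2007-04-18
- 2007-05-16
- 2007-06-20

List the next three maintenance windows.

2007-07-18, 2007-08-15, 2007-09-19

All dates are Wednesdays, 35, 28, 28, 28, 35 days apart.
Specifically, the 3rd Wednesday of each month.
3rd Wednesday of July 2007: 2007-07-18.
3rd Wednesday of August 2007: 2007-08-15.
3rd Wednesday of September 2007: 2007-09-19.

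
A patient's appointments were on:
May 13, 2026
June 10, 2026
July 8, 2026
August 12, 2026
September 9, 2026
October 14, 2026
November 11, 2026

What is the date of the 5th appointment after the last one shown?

April 14, 2027

Gaps: 28, 28, 35, 28, 35, 28 days — a mix of 28 and 35. Every date is a Wednesday.
Each is the 2nd Wednesday of its month.
December 2026 — 2nd Wednesday is December 9, 2026.
January 2027 — 2nd Wednesday is January 13, 2027.
February 2027 — 2nd Wednesday is February 10, 2027.
2nd Wednesday of March 2027: March 10, 2027.
2nd Wednesday of April 2027: April 14, 2027.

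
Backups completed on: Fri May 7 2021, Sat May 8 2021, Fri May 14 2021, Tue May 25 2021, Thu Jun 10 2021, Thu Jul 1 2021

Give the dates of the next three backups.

Gaps: 1, 6, 11, 16, 21 days — each gap is 5 larger than the previous one.
Next gap: 26 days. Thu Jul 1 2021 + 26 days = Tue Jul 27 2021.
Next gap: 31 days. Tue Jul 27 2021 + 31 days = Fri Aug 27 2021.
Next gap: 36 days. Fri Aug 27 2021 + 36 days = Sat Oct 2 2021.

Tue Jul 27 2021, Fri Aug 27 2021, Sat Oct 2 2021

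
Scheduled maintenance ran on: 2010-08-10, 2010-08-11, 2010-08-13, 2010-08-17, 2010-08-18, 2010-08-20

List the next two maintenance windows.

The gap pattern 1, 2, 4, 1, 2 repeats every 3 events.
These are the Tuesdays, Wednesdays and Fridays of each week.
Next Tuesday: 2010-08-24.
Next Wednesday: 2010-08-25.

2010-08-24, 2010-08-25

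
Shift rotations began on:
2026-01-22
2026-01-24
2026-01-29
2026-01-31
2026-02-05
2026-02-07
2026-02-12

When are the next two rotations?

2026-02-14, 2026-02-19

Gaps: 2, 5, 2, 5, 2, 5 days — not constant, but cyclic with period 2.
The events fall on every Thursday and Saturday.
The following Saturday is 2026-02-14.
Next Thursday: 2026-02-19.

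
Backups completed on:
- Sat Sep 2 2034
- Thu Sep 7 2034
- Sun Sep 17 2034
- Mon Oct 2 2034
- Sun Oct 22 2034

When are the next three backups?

Intervals are 5, 10, 15, 20 days — an arithmetic progression with common difference 5.
Next gap: 25 days. Sun Oct 22 2034 + 25 days = Thu Nov 16 2034.
Next gap: 30 days. Thu Nov 16 2034 + 30 days = Sat Dec 16 2034.
Next gap: 35 days. Sat Dec 16 2034 + 35 days = Sat Jan 20 2035.

Thu Nov 16 2034, Sat Dec 16 2034, Sat Jan 20 2035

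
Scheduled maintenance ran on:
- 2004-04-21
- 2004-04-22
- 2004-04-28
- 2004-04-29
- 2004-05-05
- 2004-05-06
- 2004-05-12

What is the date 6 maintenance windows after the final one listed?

Every event lands on a Wednesday or Thursday (gaps cycle 1, 6, 1, 6, 1, 6).
So the schedule is: every Wednesday and Thursday.
The following Thursday is 2004-05-13.
Next Wednesday: 2004-05-19.
The following Thursday is 2004-05-20.
Next Wednesday: 2004-05-26.
The following Thursday is 2004-05-27.
The following Wednesday is 2004-06-02.

2004-06-02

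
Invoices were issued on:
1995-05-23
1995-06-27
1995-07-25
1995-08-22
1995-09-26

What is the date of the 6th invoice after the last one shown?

All dates are Tuesdays, 35, 28, 28, 35 days apart.
Specifically, the 4th Tuesday of each month.
4th Tuesday of October 1995: 1995-10-24.
November 1995 — 4th Tuesday is 1995-11-28.
December 1995 — 4th Tuesday is 1995-12-26.
4th Tuesday of January 1996: 1996-01-23.
February 1996 — 4th Tuesday is 1996-02-27.
March 1996 — 4th Tuesday is 1996-03-26.

1996-03-26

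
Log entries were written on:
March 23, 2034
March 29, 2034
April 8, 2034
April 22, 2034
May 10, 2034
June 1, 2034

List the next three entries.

June 27, 2034; July 27, 2034; August 30, 2034

The spacing grows by 4 each time: 6, 10, 14, 18, 22 days.
Next gap: 26 days. June 1, 2034 + 26 days = June 27, 2034.
Next gap: 30 days. June 27, 2034 + 30 days = July 27, 2034.
Next gap: 34 days. July 27, 2034 + 34 days = August 30, 2034.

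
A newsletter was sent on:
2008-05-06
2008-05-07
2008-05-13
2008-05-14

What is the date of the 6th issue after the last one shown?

2008-06-04

Gaps: 1, 6, 1 days — not constant, but cyclic with period 2.
The events fall on every Tuesday and Wednesday.
The following Tuesday is 2008-05-20.
Next Wednesday: 2008-05-21.
Next Tuesday: 2008-05-27.
Next Wednesday: 2008-05-28.
Next Tuesday: 2008-06-03.
Next Wednesday: 2008-06-04.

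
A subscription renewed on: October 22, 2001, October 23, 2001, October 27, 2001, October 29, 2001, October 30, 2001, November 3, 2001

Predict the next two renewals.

November 5, 2001; November 6, 2001

The gap pattern 1, 4, 2, 1, 4 repeats every 3 events.
These are the Mondays, Tuesdays and Saturdays of each week.
Next Monday: November 5, 2001.
The following Tuesday is November 6, 2001.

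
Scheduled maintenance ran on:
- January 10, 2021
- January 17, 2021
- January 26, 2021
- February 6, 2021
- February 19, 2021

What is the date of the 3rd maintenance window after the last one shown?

Gaps: 7, 9, 11, 13 days — each gap is 2 larger than the previous one.
Next gap: 15 days. February 19, 2021 + 15 days = March 6, 2021.
Next gap: 17 days. March 6, 2021 + 17 days = March 23, 2021.
Next gap: 19 days. March 23, 2021 + 19 days = April 11, 2021.

April 11, 2021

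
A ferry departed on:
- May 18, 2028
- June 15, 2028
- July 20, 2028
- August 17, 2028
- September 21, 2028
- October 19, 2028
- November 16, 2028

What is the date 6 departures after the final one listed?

May 17, 2029

Gaps: 28, 35, 28, 35, 28, 28 days — a mix of 28 and 35. Every date is a Thursday.
Each is the 3rd Thursday of its month.
December 2028 — 3rd Thursday is December 21, 2028.
3rd Thursday of January 2029: January 18, 2029.
3rd Thursday of February 2029: February 15, 2029.
March 2029 — 3rd Thursday is March 15, 2029.
3rd Thursday of April 2029: April 19, 2029.
May 2029 — 3rd Thursday is May 17, 2029.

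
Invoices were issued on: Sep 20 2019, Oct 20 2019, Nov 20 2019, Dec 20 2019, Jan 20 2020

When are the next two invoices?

Feb 20 2020, Mar 20 2020

Gaps: 30, 31, 30, 31 days — not constant. Every event is on the 20th of the month.
Pattern: the 20th of each month.
February 2020: Feb 20 2020.
March 2020: Mar 20 2020.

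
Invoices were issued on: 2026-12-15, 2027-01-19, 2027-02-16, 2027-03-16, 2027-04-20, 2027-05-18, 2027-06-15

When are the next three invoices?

2027-07-20, 2027-08-17, 2027-09-21

Gaps: 35, 28, 28, 35, 28, 28 days — a mix of 28 and 35. Every date is a Tuesday.
Each is the 3rd Tuesday of its month.
3rd Tuesday of July 2027: 2027-07-20.
3rd Tuesday of August 2027: 2027-08-17.
3rd Tuesday of September 2027: 2027-09-21.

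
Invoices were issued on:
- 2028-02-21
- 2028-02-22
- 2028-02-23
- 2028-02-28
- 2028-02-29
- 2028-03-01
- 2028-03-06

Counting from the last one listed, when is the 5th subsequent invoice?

The gap pattern 1, 1, 5, 1, 1, 5 repeats every 3 events.
These are the Mondays, Tuesdays and Wednesdays of each week.
The following Tuesday is 2028-03-07.
Next Wednesday: 2028-03-08.
Next Monday: 2028-03-13.
The following Tuesday is 2028-03-14.
The following Wednesday is 2028-03-15.

2028-03-15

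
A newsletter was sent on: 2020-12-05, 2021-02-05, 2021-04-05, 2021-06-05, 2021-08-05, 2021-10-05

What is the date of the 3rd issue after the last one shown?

2022-04-05

The day-of-month is always 5 (62, 59, 61, 61, 61 days between events).
So this recurs on the 5th of every 2 months.
Next: December 2021 → 2021-12-05.
Next: February 2022 → 2022-02-05.
Next: April 2022 → 2022-04-05.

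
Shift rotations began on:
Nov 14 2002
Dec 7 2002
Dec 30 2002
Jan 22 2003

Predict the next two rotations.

Feb 14 2003, Mar 9 2003

The spacing is 23, 23, 23 days — always 23 days.
Jan 22 2003 + 23 days = Feb 14 2003.
Feb 14 2003 + 23 days = Mar 9 2003.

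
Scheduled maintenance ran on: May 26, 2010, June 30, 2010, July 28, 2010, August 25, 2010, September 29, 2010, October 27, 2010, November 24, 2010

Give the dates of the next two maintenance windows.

All Wednesdays; the gaps (35, 28, 28, 35, 28, 28) vary with month length.
This is the last Wednesday of each month.
December 2010 ends with Wednesday December 29, 2010.
January 2011 ends with Wednesday January 26, 2011.

December 29, 2010; January 26, 2011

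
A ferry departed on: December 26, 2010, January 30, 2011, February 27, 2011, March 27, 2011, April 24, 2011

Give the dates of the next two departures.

May 29, 2011; June 26, 2011

These are Sundays with 35, 28, 28, 28-day gaps.
Each is the final Sunday of its month — January 30, 2011 is past the 28th, so '4th Sunday' doesn't fit.
Last Sunday of May 2011: May 29, 2011.
June 2011 ends with Sunday June 26, 2011.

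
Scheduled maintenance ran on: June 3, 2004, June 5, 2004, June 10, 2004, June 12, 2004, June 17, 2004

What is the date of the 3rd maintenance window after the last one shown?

June 26, 2004

The gap pattern 2, 5, 2, 5 repeats every 2 events.
These are the Thursdays and Saturdays of each week.
Next Saturday: June 19, 2004.
The following Thursday is June 24, 2004.
The following Saturday is June 26, 2004.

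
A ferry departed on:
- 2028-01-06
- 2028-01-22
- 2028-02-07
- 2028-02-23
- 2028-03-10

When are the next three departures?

2028-03-26, 2028-04-11, 2028-04-27

Gaps between consecutive events: 16, 16, 16, 16 days — a constant 16-day interval.
2028-03-10 + 16 days = 2028-03-26.
2028-03-26 + 16 days = 2028-04-11.
2028-04-11 + 16 days = 2028-04-27.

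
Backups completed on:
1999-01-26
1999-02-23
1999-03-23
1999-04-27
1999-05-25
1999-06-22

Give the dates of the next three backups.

These are Tuesdays at 28- or 35-day spacing (28, 28, 35, 28, 28).
The pattern: 4th Tuesday of the month.
4th Tuesday of July 1999: 1999-07-27.
August 1999 — 4th Tuesday is 1999-08-24.
September 1999 — 4th Tuesday is 1999-09-28.

1999-07-27, 1999-08-24, 1999-09-28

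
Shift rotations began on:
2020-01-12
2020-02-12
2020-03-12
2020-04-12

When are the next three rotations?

Gaps: 31, 29, 31 days — not constant. Every event is on the 12th of the month.
Pattern: the 12th of each month.
May 2020: 2020-05-12.
June 2020: 2020-06-12.
July 2020: 2020-07-12.

2020-05-12, 2020-06-12, 2020-07-12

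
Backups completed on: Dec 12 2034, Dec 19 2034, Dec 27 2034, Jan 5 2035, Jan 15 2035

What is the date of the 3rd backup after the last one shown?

Feb 20 2035

The spacing grows by 1 each time: 7, 8, 9, 10 days.
Next gap: 11 days. Jan 15 2035 + 11 days = Jan 26 2035.
Next gap: 12 days. Jan 26 2035 + 12 days = Feb 7 2035.
Next gap: 13 days. Feb 7 2035 + 13 days = Feb 20 2035.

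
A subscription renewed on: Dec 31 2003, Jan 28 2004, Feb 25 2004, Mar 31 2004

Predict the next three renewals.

All Wednesdays; the gaps (28, 28, 35) vary with month length.
This is the last Wednesday of each month.
Last Wednesday of April 2004: Apr 28 2004.
Last Wednesday of May 2004: May 26 2004.
June 2004 ends with Wednesday Jun 30 2004.

Apr 28 2004, May 26 2004, Jun 30 2004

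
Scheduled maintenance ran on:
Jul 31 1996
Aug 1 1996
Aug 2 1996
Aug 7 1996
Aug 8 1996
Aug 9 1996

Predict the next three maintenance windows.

Aug 14 1996, Aug 15 1996, Aug 16 1996

Gaps: 1, 1, 5, 1, 1 days — not constant, but cyclic with period 3.
The events fall on every Wednesday, Thursday and Friday.
Next Wednesday: Aug 14 1996.
Next Thursday: Aug 15 1996.
The following Friday is Aug 16 1996.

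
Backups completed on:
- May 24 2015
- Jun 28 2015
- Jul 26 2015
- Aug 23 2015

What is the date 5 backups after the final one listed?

Jan 24 2016

Gaps: 35, 28, 28 days — a mix of 28 and 35. Every date is a Sunday.
Each is the 4th Sunday of its month.
September 2015 — 4th Sunday is Sep 27 2015.
4th Sunday of October 2015: Oct 25 2015.
November 2015 — 4th Sunday is Nov 22 2015.
December 2015 — 4th Sunday is Dec 27 2015.
4th Sunday of January 2016: Jan 24 2016.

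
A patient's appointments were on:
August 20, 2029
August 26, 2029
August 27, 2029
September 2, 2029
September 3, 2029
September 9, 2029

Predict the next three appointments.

Gaps: 6, 1, 6, 1, 6 days — not constant, but cyclic with period 2.
The events fall on every Monday and Sunday.
The following Monday is September 10, 2029.
Next Sunday: September 16, 2029.
The following Monday is September 17, 2029.

September 10, 2029; September 16, 2029; September 17, 2029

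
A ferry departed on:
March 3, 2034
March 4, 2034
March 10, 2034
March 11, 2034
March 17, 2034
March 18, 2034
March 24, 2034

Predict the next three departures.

March 25, 2034; March 31, 2034; April 1, 2034

Gaps: 1, 6, 1, 6, 1, 6 days — not constant, but cyclic with period 2.
The events fall on every Friday and Saturday.
The following Saturday is March 25, 2034.
Next Friday: March 31, 2034.
Next Saturday: April 1, 2034.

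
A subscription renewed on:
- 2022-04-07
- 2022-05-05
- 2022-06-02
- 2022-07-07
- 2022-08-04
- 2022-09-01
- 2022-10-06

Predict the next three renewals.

Gaps: 28, 28, 35, 28, 28, 35 days — a mix of 28 and 35. Every date is a Thursday.
Each is the 1st Thursday of its month.
November 2022 — 1st Thursday is 2022-11-03.
1st Thursday of December 2022: 2022-12-01.
1st Thursday of January 2023: 2023-01-05.

2022-11-03, 2022-12-01, 2023-01-05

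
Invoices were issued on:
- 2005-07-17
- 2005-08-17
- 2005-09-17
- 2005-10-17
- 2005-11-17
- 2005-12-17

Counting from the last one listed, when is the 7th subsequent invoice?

Each date is the 17th; the gaps (31, 31, 30, 31, 30) track the month lengths.
The rule is the 17th of each month.
Next: January 2006 → 2006-01-17.
February 2006: 2006-02-17.
March 2006: 2006-03-17.
April 2006: 2006-04-17.
May 2006: 2006-05-17.
June 2006: 2006-06-17.
Next: July 2006 → 2006-07-17.

2006-07-17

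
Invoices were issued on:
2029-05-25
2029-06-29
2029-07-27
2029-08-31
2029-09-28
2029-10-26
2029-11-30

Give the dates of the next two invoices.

All Fridays; the gaps (35, 28, 35, 28, 28, 35) vary with month length.
This is the last Friday of each month.
Last Friday of December 2029: 2029-12-28.
January 2030 ends with Friday 2030-01-25.

2029-12-28, 2030-01-25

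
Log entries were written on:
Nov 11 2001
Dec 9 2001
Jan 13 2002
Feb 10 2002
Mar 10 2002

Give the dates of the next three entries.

All dates are Sundays, 28, 35, 28, 28 days apart.
Specifically, the 2nd Sunday of each month.
2nd Sunday of April 2002: Apr 14 2002.
2nd Sunday of May 2002: May 12 2002.
June 2002 — 2nd Sunday is Jun 9 2002.

Apr 14 2002, May 12 2002, Jun 9 2002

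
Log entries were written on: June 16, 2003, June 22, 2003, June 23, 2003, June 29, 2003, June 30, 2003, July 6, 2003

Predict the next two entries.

Gaps: 6, 1, 6, 1, 6 days — not constant, but cyclic with period 2.
The events fall on every Monday and Sunday.
Next Monday: July 7, 2003.
Next Sunday: July 13, 2003.

July 7, 2003; July 13, 2003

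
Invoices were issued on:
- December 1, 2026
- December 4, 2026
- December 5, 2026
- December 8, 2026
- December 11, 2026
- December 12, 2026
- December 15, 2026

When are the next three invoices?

December 18, 2026; December 19, 2026; December 22, 2026

The gap pattern 3, 1, 3, 3, 1, 3 repeats every 3 events.
These are the Tuesdays, Fridays and Saturdays of each week.
The following Friday is December 18, 2026.
Next Saturday: December 19, 2026.
Next Tuesday: December 22, 2026.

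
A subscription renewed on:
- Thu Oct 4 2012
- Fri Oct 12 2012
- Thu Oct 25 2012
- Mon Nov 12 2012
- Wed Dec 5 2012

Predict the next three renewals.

Wed Jan 2 2013, Mon Feb 4 2013, Thu Mar 14 2013

The spacing grows by 5 each time: 8, 13, 18, 23 days.
Next gap: 28 days. Wed Dec 5 2012 + 28 days = Wed Jan 2 2013.
Next gap: 33 days. Wed Jan 2 2013 + 33 days = Mon Feb 4 2013.
Next gap: 38 days. Mon Feb 4 2013 + 38 days = Thu Mar 14 2013.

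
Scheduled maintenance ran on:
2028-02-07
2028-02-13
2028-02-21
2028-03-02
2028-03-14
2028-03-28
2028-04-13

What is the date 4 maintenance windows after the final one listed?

2028-07-06

Intervals are 6, 8, 10, 12, 14, 16 days — an arithmetic progression with common difference 2.
Next gap: 18 days. 2028-04-13 + 18 days = 2028-05-01.
Next gap: 20 days. 2028-05-01 + 20 days = 2028-05-21.
Next gap: 22 days. 2028-05-21 + 22 days = 2028-06-12.
Next gap: 24 days. 2028-06-12 + 24 days = 2028-07-06.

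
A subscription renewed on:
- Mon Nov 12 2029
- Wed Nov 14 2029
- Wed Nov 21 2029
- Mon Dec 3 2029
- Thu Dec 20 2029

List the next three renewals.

The spacing grows by 5 each time: 2, 7, 12, 17 days.
Next gap: 22 days. Thu Dec 20 2029 + 22 days = Fri Jan 11 2030.
Next gap: 27 days. Fri Jan 11 2030 + 27 days = Thu Feb 7 2030.
Next gap: 32 days. Thu Feb 7 2030 + 32 days = Mon Mar 11 2030.

Fri Jan 11 2030, Thu Feb 7 2030, Mon Mar 11 2030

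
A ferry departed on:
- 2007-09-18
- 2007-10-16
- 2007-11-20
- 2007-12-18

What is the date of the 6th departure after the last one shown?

2008-06-17

These are Tuesdays at 28- or 35-day spacing (28, 35, 28).
The pattern: 3rd Tuesday of the month.
January 2008 — 3rd Tuesday is 2008-01-15.
February 2008 — 3rd Tuesday is 2008-02-19.
March 2008 — 3rd Tuesday is 2008-03-18.
3rd Tuesday of April 2008: 2008-04-15.
May 2008 — 3rd Tuesday is 2008-05-20.
3rd Tuesday of June 2008: 2008-06-17.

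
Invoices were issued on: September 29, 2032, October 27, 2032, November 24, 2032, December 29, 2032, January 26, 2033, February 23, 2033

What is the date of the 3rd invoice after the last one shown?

May 25, 2033

All Wednesdays; the gaps (28, 28, 35, 28, 28) vary with month length.
This is the last Wednesday of each month.
Last Wednesday of March 2033: March 30, 2033.
Last Wednesday of April 2033: April 27, 2033.
Last Wednesday of May 2033: May 25, 2033.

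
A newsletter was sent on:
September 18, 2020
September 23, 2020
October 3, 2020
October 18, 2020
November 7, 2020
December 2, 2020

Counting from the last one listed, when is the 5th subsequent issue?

June 20, 2021

Intervals are 5, 10, 15, 20, 25 days — an arithmetic progression with common difference 5.
Next gap: 30 days. December 2, 2020 + 30 days = January 1, 2021.
Next gap: 35 days. January 1, 2021 + 35 days = February 5, 2021.
Next gap: 40 days. February 5, 2021 + 40 days = March 17, 2021.
Next gap: 45 days. March 17, 2021 + 45 days = May 1, 2021.
Next gap: 50 days. May 1, 2021 + 50 days = June 20, 2021.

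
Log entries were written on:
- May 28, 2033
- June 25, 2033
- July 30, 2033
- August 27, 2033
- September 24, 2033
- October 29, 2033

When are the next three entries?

November 26, 2033; December 31, 2033; January 28, 2034

All Saturdays; the gaps (28, 35, 28, 28, 35) vary with month length.
This is the last Saturday of each month.
November 2033 ends with Saturday November 26, 2033.
Last Saturday of December 2033: December 31, 2033.
Last Saturday of January 2034: January 28, 2034.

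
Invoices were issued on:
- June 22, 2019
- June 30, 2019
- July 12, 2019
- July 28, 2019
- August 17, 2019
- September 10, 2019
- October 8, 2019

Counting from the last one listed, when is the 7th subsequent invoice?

The spacing grows by 4 each time: 8, 12, 16, 20, 24, 28 days.
Next gap: 32 days. October 8, 2019 + 32 days = November 9, 2019.
Next gap: 36 days. November 9, 2019 + 36 days = December 15, 2019.
Next gap: 40 days. December 15, 2019 + 40 days = January 24, 2020.
Next gap: 44 days. January 24, 2020 + 44 days = March 8, 2020.
Next gap: 48 days. March 8, 2020 + 48 days = April 25, 2020.
Next gap: 52 days. April 25, 2020 + 52 days = June 16, 2020.
Next gap: 56 days. June 16, 2020 + 56 days = August 11, 2020.

August 11, 2020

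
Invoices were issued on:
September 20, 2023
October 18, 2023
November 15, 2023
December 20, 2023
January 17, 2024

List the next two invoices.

Gaps: 28, 28, 35, 28 days — a mix of 28 and 35. Every date is a Wednesday.
Each is the 3rd Wednesday of its month.
February 2024 — 3rd Wednesday is February 21, 2024.
March 2024 — 3rd Wednesday is March 20, 2024.

February 21, 2024; March 20, 2024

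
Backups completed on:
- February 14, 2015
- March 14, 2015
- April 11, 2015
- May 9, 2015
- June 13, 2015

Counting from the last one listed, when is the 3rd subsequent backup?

September 12, 2015

These are Saturdays at 28- or 35-day spacing (28, 28, 28, 35).
The pattern: 2nd Saturday of the month.
July 2015 — 2nd Saturday is July 11, 2015.
2nd Saturday of August 2015: August 8, 2015.
2nd Saturday of September 2015: September 12, 2015.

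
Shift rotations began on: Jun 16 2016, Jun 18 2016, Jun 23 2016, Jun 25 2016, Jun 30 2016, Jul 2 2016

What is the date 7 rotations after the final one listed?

Jul 28 2016

The gap pattern 2, 5, 2, 5, 2 repeats every 2 events.
These are the Thursdays and Saturdays of each week.
The following Thursday is Jul 7 2016.
Next Saturday: Jul 9 2016.
Next Thursday: Jul 14 2016.
Next Saturday: Jul 16 2016.
Next Thursday: Jul 21 2016.
Next Saturday: Jul 23 2016.
The following Thursday is Jul 28 2016.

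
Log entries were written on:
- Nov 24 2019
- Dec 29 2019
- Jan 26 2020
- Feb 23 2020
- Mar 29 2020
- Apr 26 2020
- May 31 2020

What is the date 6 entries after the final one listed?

Nov 29 2020

These are Sundays with 35, 28, 28, 35, 28, 35-day gaps.
Each is the final Sunday of its month — Dec 29 2019 is past the 28th, so '4th Sunday' doesn't fit.
June 2020 ends with Sunday Jun 28 2020.
Last Sunday of July 2020: Jul 26 2020.
Last Sunday of August 2020: Aug 30 2020.
September 2020 ends with Sunday Sep 27 2020.
Last Sunday of October 2020: Oct 25 2020.
November 2020 ends with Sunday Nov 29 2020.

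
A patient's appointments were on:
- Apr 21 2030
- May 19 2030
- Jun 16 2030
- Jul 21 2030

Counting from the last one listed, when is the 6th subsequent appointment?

Jan 19 2031

These are Sundays at 28- or 35-day spacing (28, 28, 35).
The pattern: 3rd Sunday of the month.
3rd Sunday of August 2030: Aug 18 2030.
3rd Sunday of September 2030: Sep 15 2030.
October 2030 — 3rd Sunday is Oct 20 2030.
November 2030 — 3rd Sunday is Nov 17 2030.
December 2030 — 3rd Sunday is Dec 15 2030.
3rd Sunday of January 2031: Jan 19 2031.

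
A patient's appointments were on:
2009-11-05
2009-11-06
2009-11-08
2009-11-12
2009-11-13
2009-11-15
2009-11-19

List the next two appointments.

Every event lands on a Thursday or Friday or Sunday (gaps cycle 1, 2, 4, 1, 2, 4).
So the schedule is: every Thursday, Friday and Sunday.
Next Friday: 2009-11-20.
The following Sunday is 2009-11-22.

2009-11-20, 2009-11-22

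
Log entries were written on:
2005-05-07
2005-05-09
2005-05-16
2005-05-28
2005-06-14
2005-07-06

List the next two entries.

Gaps: 2, 7, 12, 17, 22 days — each gap is 5 larger than the previous one.
Next gap: 27 days. 2005-07-06 + 27 days = 2005-08-02.
Next gap: 32 days. 2005-08-02 + 32 days = 2005-09-03.

2005-08-02, 2005-09-03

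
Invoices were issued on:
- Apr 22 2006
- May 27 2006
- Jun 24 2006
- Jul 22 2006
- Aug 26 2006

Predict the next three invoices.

Sep 23 2006, Oct 28 2006, Nov 25 2006

All dates are Saturdays, 35, 28, 28, 35 days apart.
Specifically, the 4th Saturday of each month.
4th Saturday of September 2006: Sep 23 2006.
4th Saturday of October 2006: Oct 28 2006.
November 2006 — 4th Saturday is Nov 25 2006.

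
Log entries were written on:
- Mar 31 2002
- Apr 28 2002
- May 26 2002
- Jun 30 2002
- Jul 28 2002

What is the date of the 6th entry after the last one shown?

Jan 26 2003

Every date is a Sunday; gaps 28, 28, 35, 28 days.
Each is the last Sunday of its month (at least one falls on the 29th or later, ruling out '4th Sunday').
August 2002 ends with Sunday Aug 25 2002.
September 2002 ends with Sunday Sep 29 2002.
October 2002 ends with Sunday Oct 27 2002.
November 2002 ends with Sunday Nov 24 2002.
December 2002 ends with Sunday Dec 29 2002.
Last Sunday of January 2003: Jan 26 2003.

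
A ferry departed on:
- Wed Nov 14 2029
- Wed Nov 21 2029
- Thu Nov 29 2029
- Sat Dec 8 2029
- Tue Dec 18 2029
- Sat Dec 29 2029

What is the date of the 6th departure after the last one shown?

Tue Mar 26 2030

The spacing grows by 1 each time: 7, 8, 9, 10, 11 days.
Next gap: 12 days. Sat Dec 29 2029 + 12 days = Thu Jan 10 2030.
Next gap: 13 days. Thu Jan 10 2030 + 13 days = Wed Jan 23 2030.
Next gap: 14 days. Wed Jan 23 2030 + 14 days = Wed Feb 6 2030.
Next gap: 15 days. Wed Feb 6 2030 + 15 days = Thu Feb 21 2030.
Next gap: 16 days. Thu Feb 21 2030 + 16 days = Sat Mar 9 2030.
Next gap: 17 days. Sat Mar 9 2030 + 17 days = Tue Mar 26 2030.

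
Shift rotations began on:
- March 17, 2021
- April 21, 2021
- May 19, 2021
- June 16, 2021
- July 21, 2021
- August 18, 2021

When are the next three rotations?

These are Wednesdays at 28- or 35-day spacing (35, 28, 28, 35, 28).
The pattern: 3rd Wednesday of the month.
3rd Wednesday of September 2021: September 15, 2021.
3rd Wednesday of October 2021: October 20, 2021.
November 2021 — 3rd Wednesday is November 17, 2021.

September 15, 2021; October 20, 2021; November 17, 2021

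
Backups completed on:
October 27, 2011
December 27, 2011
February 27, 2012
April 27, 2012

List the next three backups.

June 27, 2012; August 27, 2012; October 27, 2012

The day-of-month is always 27 (61, 62, 60 days between events).
So this recurs on the 27th of every 2 months.
Next: June 2012 → June 27, 2012.
August 2012: August 27, 2012.
October 2012: October 27, 2012.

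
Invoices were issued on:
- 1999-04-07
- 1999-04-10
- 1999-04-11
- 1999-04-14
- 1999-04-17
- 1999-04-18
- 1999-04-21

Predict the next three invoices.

1999-04-24, 1999-04-25, 1999-04-28

The gap pattern 3, 1, 3, 3, 1, 3 repeats every 3 events.
These are the Wednesdays, Saturdays and Sundays of each week.
Next Saturday: 1999-04-24.
Next Sunday: 1999-04-25.
Next Wednesday: 1999-04-28.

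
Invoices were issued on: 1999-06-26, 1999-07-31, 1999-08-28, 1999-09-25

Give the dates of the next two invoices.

1999-10-30, 1999-11-27

All Saturdays; the gaps (35, 28, 28) vary with month length.
This is the last Saturday of each month.
October 1999 ends with Saturday 1999-10-30.
November 1999 ends with Saturday 1999-11-27.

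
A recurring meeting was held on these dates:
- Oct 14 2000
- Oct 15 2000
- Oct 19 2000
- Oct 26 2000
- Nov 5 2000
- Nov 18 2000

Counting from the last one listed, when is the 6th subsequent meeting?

The spacing grows by 3 each time: 1, 4, 7, 10, 13 days.
Next gap: 16 days. Nov 18 2000 + 16 days = Dec 4 2000.
Next gap: 19 days. Dec 4 2000 + 19 days = Dec 23 2000.
Next gap: 22 days. Dec 23 2000 + 22 days = Jan 14 2001.
Next gap: 25 days. Jan 14 2001 + 25 days = Feb 8 2001.
Next gap: 28 days. Feb 8 2001 + 28 days = Mar 8 2001.
Next gap: 31 days. Mar 8 2001 + 31 days = Apr 8 2001.

Apr 8 2001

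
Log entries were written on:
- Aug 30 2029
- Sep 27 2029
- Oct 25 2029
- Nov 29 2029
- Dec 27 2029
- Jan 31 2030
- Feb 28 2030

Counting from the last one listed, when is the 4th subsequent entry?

These are Thursdays with 28, 28, 35, 28, 35, 28-day gaps.
Each is the final Thursday of its month — Aug 30 2029 is past the 28th, so '4th Thursday' doesn't fit.
March 2030 ends with Thursday Mar 28 2030.
April 2030 ends with Thursday Apr 25 2030.
Last Thursday of May 2030: May 30 2030.
June 2030 ends with Thursday Jun 27 2030.

Jun 27 2030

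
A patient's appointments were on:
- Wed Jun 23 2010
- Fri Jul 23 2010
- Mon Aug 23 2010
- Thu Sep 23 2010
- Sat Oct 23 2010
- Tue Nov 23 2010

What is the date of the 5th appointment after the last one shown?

The day-of-month is always 23 (30, 31, 31, 30, 31 days between events).
So this recurs on the 23rd of each month.
Next: December 2010 → Thu Dec 23 2010.
January 2011: Sun Jan 23 2011.
February 2011: Wed Feb 23 2011.
March 2011: Wed Mar 23 2011.
Next: April 2011 → Sat Apr 23 2011.

Sat Apr 23 2011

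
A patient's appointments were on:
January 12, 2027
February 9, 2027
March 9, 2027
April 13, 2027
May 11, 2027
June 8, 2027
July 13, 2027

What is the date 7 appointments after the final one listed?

February 8, 2028

Gaps: 28, 28, 35, 28, 28, 35 days — a mix of 28 and 35. Every date is a Tuesday.
Each is the 2nd Tuesday of its month.
August 2027 — 2nd Tuesday is August 10, 2027.
2nd Tuesday of September 2027: September 14, 2027.
October 2027 — 2nd Tuesday is October 12, 2027.
2nd Tuesday of November 2027: November 9, 2027.
2nd Tuesday of December 2027: December 14, 2027.
2nd Tuesday of January 2028: January 11, 2028.
2nd Tuesday of February 2028: February 8, 2028.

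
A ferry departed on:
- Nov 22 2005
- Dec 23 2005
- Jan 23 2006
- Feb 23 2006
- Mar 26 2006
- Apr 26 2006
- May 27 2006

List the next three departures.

Jun 27 2006, Jul 28 2006, Aug 28 2006

Every event comes 31 days after the last (31, 31, 31, 31, 31, 31).
May 27 2006 + 31 days = Jun 27 2006.
Jun 27 2006 + 31 days = Jul 28 2006.
Jul 28 2006 + 31 days = Aug 28 2006.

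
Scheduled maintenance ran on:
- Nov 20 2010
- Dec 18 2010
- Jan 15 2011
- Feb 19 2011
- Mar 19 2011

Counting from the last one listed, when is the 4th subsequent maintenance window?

All dates are Saturdays, 28, 28, 35, 28 days apart.
Specifically, the 3rd Saturday of each month.
April 2011 — 3rd Saturday is Apr 16 2011.
3rd Saturday of May 2011: May 21 2011.
June 2011 — 3rd Saturday is Jun 18 2011.
3rd Saturday of July 2011: Jul 16 2011.

Jul 16 2011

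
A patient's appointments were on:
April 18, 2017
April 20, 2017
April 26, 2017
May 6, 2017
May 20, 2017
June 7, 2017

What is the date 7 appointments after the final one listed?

Gaps: 2, 6, 10, 14, 18 days — each gap is 4 larger than the previous one.
Next gap: 22 days. June 7, 2017 + 22 days = June 29, 2017.
Next gap: 26 days. June 29, 2017 + 26 days = July 25, 2017.
Next gap: 30 days. July 25, 2017 + 30 days = August 24, 2017.
Next gap: 34 days. August 24, 2017 + 34 days = September 27, 2017.
Next gap: 38 days. September 27, 2017 + 38 days = November 4, 2017.
Next gap: 42 days. November 4, 2017 + 42 days = December 16, 2017.
Next gap: 46 days. December 16, 2017 + 46 days = January 31, 2018.

January 31, 2018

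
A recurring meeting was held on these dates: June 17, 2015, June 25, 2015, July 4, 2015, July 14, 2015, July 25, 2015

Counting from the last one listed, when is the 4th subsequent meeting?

Intervals are 8, 9, 10, 11 days — an arithmetic progression with common difference 1.
Next gap: 12 days. July 25, 2015 + 12 days = August 6, 2015.
Next gap: 13 days. August 6, 2015 + 13 days = August 19, 2015.
Next gap: 14 days. August 19, 2015 + 14 days = September 2, 2015.
Next gap: 15 days. September 2, 2015 + 15 days = September 17, 2015.

September 17, 2015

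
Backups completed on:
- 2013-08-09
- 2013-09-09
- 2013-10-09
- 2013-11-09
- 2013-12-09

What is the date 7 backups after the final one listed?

2014-07-09

Gaps: 31, 30, 31, 30 days — not constant. Every event is on the 9th of the month.
Pattern: the 9th of each month.
January 2014: 2014-01-09.
February 2014: 2014-02-09.
Next: March 2014 → 2014-03-09.
Next: April 2014 → 2014-04-09.
May 2014: 2014-05-09.
June 2014: 2014-06-09.
July 2014: 2014-07-09.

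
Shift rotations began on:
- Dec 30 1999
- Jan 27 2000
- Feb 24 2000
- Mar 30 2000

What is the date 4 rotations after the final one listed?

These are Thursdays with 28, 28, 35-day gaps.
Each is the final Thursday of its month — Dec 30 1999 is past the 28th, so '4th Thursday' doesn't fit.
Last Thursday of April 2000: Apr 27 2000.
Last Thursday of May 2000: May 25 2000.
June 2000 ends with Thursday Jun 29 2000.
July 2000 ends with Thursday Jul 27 2000.

Jul 27 2000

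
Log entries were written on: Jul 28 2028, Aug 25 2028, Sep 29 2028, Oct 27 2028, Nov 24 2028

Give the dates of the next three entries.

All Fridays; the gaps (28, 35, 28, 28) vary with month length.
This is the last Friday of each month.
December 2028 ends with Friday Dec 29 2028.
January 2029 ends with Friday Jan 26 2029.
February 2029 ends with Friday Feb 23 2029.

Dec 29 2028, Jan 26 2029, Feb 23 2029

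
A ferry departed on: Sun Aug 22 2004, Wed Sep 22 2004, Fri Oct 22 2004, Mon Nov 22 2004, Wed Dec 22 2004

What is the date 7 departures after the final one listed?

Gaps: 31, 30, 31, 30 days — not constant. Every event is on the 22nd of the month.
Pattern: the 22nd of each month.
January 2005: Sat Jan 22 2005.
Next: February 2005 → Tue Feb 22 2005.
March 2005: Tue Mar 22 2005.
April 2005: Fri Apr 22 2005.
Next: May 2005 → Sun May 22 2005.
Next: June 2005 → Wed Jun 22 2005.
July 2005: Fri Jul 22 2005.

Fri Jul 22 2005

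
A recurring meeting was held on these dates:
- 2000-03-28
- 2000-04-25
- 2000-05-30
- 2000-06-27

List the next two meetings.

All Tuesdays; the gaps (28, 35, 28) vary with month length.
This is the last Tuesday of each month.
July 2000 ends with Tuesday 2000-07-25.
August 2000 ends with Tuesday 2000-08-29.

2000-07-25, 2000-08-29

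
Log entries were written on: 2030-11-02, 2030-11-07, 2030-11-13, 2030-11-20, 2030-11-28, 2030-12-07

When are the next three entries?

The spacing grows by 1 each time: 5, 6, 7, 8, 9 days.
Next gap: 10 days. 2030-12-07 + 10 days = 2030-12-17.
Next gap: 11 days. 2030-12-17 + 11 days = 2030-12-28.
Next gap: 12 days. 2030-12-28 + 12 days = 2031-01-09.

2030-12-17, 2030-12-28, 2031-01-09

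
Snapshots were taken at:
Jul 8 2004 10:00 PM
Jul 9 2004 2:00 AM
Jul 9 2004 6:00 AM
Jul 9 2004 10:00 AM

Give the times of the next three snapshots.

Spacing: 4, 4, 4 h — constant 4 h.
Jul 9 2004 10:00 AM + 4 h = Jul 9 2004 2:00 PM.
Jul 9 2004 2:00 PM + 4 h = Jul 9 2004 6:00 PM.
Jul 9 2004 6:00 PM + 4 h = Jul 9 2004 10:00 PM.

Jul 9 2004 2:00 PM, Jul 9 2004 6:00 PM, Jul 9 2004 10:00 PM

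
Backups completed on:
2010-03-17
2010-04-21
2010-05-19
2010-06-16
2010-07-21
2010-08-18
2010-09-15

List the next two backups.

These are Wednesdays at 28- or 35-day spacing (35, 28, 28, 35, 28, 28).
The pattern: 3rd Wednesday of the month.
3rd Wednesday of October 2010: 2010-10-20.
3rd Wednesday of November 2010: 2010-11-17.

2010-10-20, 2010-11-17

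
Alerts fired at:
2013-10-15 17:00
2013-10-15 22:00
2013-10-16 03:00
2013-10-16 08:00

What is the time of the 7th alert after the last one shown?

Spacing: 5, 5, 5 h — constant 5 h.
2013-10-16 08:00 + 5 h = 2013-10-16 13:00.
2013-10-16 13:00 + 5 h = 2013-10-16 18:00.
2013-10-16 18:00 + 5 h = 2013-10-16 23:00.
2013-10-16 23:00 + 5 h = 2013-10-17 04:00.
2013-10-17 04:00 + 5 h = 2013-10-17 09:00.
2013-10-17 09:00 + 5 h = 2013-10-17 14:00.
2013-10-17 14:00 + 5 h = 2013-10-17 19:00.

2013-10-17 19:00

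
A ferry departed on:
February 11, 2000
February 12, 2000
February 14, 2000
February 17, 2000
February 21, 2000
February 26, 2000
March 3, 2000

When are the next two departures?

Intervals are 1, 2, 3, 4, 5, 6 days — an arithmetic progression with common difference 1.
Next gap: 7 days. March 3, 2000 + 7 days = March 10, 2000.
Next gap: 8 days. March 10, 2000 + 8 days = March 18, 2000.

March 10, 2000; March 18, 2000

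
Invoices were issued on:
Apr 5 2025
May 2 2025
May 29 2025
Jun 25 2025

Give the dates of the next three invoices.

Jul 22 2025, Aug 18 2025, Sep 14 2025

The spacing is 27, 27, 27 days — always 27 days.
Jun 25 2025 + 27 days = Jul 22 2025.
Jul 22 2025 + 27 days = Aug 18 2025.
Aug 18 2025 + 27 days = Sep 14 2025.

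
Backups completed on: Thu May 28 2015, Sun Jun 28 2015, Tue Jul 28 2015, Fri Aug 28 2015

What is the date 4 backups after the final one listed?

Mon Dec 28 2015

Each date is the 28th; the gaps (31, 30, 31) track the month lengths.
The rule is the 28th of each month.
September 2015: Mon Sep 28 2015.
Next: October 2015 → Wed Oct 28 2015.
November 2015: Sat Nov 28 2015.
Next: December 2015 → Mon Dec 28 2015.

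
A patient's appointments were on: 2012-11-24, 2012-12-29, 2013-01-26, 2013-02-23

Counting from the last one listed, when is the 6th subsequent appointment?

2013-08-31

Every date is a Saturday; gaps 35, 28, 28 days.
Each is the last Saturday of its month (at least one falls on the 29th or later, ruling out '4th Saturday').
Last Saturday of March 2013: 2013-03-30.
Last Saturday of April 2013: 2013-04-27.
May 2013 ends with Saturday 2013-05-25.
Last Saturday of June 2013: 2013-06-29.
Last Saturday of July 2013: 2013-07-27.
Last Saturday of August 2013: 2013-08-31.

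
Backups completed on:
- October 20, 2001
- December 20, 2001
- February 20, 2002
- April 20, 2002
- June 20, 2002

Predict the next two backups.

Gaps: 61, 62, 59, 61 days — not constant. Every event is on the 20th of the month.
Pattern: the 20th of every 2 months.
Next: August 2002 → August 20, 2002.
Next: October 2002 → October 20, 2002.

August 20, 2002; October 20, 2002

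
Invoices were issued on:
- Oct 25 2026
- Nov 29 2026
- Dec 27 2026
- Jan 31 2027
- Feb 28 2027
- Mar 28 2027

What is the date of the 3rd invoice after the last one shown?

All Sundays; the gaps (35, 28, 35, 28, 28) vary with month length.
This is the last Sunday of each month.
Last Sunday of April 2027: Apr 25 2027.
Last Sunday of May 2027: May 30 2027.
Last Sunday of June 2027: Jun 27 2027.

Jun 27 2027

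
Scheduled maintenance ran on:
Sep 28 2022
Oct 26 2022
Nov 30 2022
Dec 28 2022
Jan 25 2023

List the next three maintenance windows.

Feb 22 2023, Mar 29 2023, Apr 26 2023

These are Wednesdays with 28, 35, 28, 28-day gaps.
Each is the final Wednesday of its month — Nov 30 2022 is past the 28th, so '4th Wednesday' doesn't fit.
Last Wednesday of February 2023: Feb 22 2023.
Last Wednesday of March 2023: Mar 29 2023.
April 2023 ends with Wednesday Apr 26 2023.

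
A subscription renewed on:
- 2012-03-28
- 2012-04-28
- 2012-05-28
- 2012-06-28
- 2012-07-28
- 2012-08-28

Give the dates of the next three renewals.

2012-09-28, 2012-10-28, 2012-11-28

Each date is the 28th; the gaps (31, 30, 31, 30, 31) track the month lengths.
The rule is the 28th of each month.
September 2012: 2012-09-28.
Next: October 2012 → 2012-10-28.
November 2012: 2012-11-28.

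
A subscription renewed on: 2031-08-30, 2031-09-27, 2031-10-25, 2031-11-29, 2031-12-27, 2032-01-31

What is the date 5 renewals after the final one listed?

2032-06-26

These are Saturdays with 28, 28, 35, 28, 35-day gaps.
Each is the final Saturday of its month — 2031-08-30 is past the 28th, so '4th Saturday' doesn't fit.
Last Saturday of February 2032: 2032-02-28.
March 2032 ends with Saturday 2032-03-27.
April 2032 ends with Saturday 2032-04-24.
Last Saturday of May 2032: 2032-05-29.
June 2032 ends with Saturday 2032-06-26.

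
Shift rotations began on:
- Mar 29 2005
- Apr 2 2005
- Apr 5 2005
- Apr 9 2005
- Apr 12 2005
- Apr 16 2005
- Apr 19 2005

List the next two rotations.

Apr 23 2005, Apr 26 2005

The gap pattern 4, 3, 4, 3, 4, 3 repeats every 2 events.
These are the Tuesdays and Saturdays of each week.
Next Saturday: Apr 23 2005.
Next Tuesday: Apr 26 2005.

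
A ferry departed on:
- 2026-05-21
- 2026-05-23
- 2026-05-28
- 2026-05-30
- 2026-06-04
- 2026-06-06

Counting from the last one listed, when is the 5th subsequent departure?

2026-06-25

The gap pattern 2, 5, 2, 5, 2 repeats every 2 events.
These are the Thursdays and Saturdays of each week.
Next Thursday: 2026-06-11.
The following Saturday is 2026-06-13.
The following Thursday is 2026-06-18.
The following Saturday is 2026-06-20.
The following Thursday is 2026-06-25.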